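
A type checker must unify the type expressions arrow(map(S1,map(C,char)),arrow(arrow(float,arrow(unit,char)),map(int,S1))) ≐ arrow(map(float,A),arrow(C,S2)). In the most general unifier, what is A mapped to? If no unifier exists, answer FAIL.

map(arrow(float,arrow(unit,char)),char)

Decompose arrow/2: map(S1,map(C,char)) ≐ map(float,A),  arrow(arrow(float,arrow(unit,char)),map(int,S1)) ≐ arrow(C,S2).
Decompose map/2: S1 ≐ float,  map(C,char) ≐ A.
Bind S1 := float; substituting into the one remaining equation that mentions S1 gives: arrow(arrow(float,arrow(unit,char)),map(int,float)) ≐ arrow(C,S2).
Bind A := map(C,char); no other remaining equation mentions A.
Decompose arrow/2: arrow(float,arrow(unit,char)) ≐ C,  map(int,float) ≐ S2.
Bind C := arrow(float,arrow(unit,char)); no other remaining equation mentions C. Substituting into the earlier binding gives A := map(arrow(float,arrow(unit,char)),char).
Bind S2 := map(int,float).
MGU = { S1 -> float, A -> map(arrow(float,arrow(unit,char)),char), C -> arrow(float,arrow(unit,char)), S2 -> map(int,float) }, so A -> map(arrow(float,arrow(unit,char)),char).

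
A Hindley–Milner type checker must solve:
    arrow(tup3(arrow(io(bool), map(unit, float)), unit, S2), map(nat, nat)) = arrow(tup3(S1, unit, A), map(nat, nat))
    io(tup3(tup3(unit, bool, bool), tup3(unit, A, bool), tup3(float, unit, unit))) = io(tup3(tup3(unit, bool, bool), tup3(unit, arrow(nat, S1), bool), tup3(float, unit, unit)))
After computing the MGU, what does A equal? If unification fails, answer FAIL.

Decompose arrow/2: tup3(arrow(io(bool), map(unit, float)), unit, S2) = tup3(S1, unit, A),  map(nat, nat) = map(nat, nat).
Decompose tup3/3: arrow(io(bool), map(unit, float)) = S1,  unit = unit,  S2 = A.
Bind S1 := arrow(io(bool), map(unit, float)); substituting into the one remaining equation that mentions S1 gives: io(tup3(tup3(unit, bool, bool), tup3(unit, A, bool), tup3(float, unit, unit))) = io(tup3(tup3(unit, bool, bool), tup3(unit, arrow(nat, arrow(io(bool), map(unit, float))), bool), tup3(float, unit, unit))).
Delete trivial equation unit = unit.
Bind S2 := A; no other remaining equation mentions S2.
Delete trivial equation map(nat, nat) = map(nat, nat).
Decompose io/1: tup3(tup3(unit, bool, bool), tup3(unit, A, bool), tup3(float, unit, unit)) = tup3(tup3(unit, bool, bool), tup3(unit, arrow(nat, arrow(io(bool), map(unit, float))), bool), tup3(float, unit, unit)).
Decompose tup3/3: tup3(unit, bool, bool) = tup3(unit, bool, bool),  tup3(unit, A, bool) = tup3(unit, arrow(nat, arrow(io(bool), map(unit, float))), bool),  tup3(float, unit, unit) = tup3(float, unit, unit).
Delete trivial equation tup3(unit, bool, bool) = tup3(unit, bool, bool).
Decompose tup3/3: unit = unit,  A = arrow(nat, arrow(io(bool), map(unit, float))),  bool = bool.
Delete trivial equation unit = unit.
Bind A := arrow(nat, arrow(io(bool), map(unit, float))); no other remaining equation mentions A. Substituting into the earlier binding gives S2 := arrow(nat, arrow(io(bool), map(unit, float))).
Delete trivial equation bool = bool.
Delete trivial equation tup3(float, unit, unit) = tup3(float, unit, unit).
MGU = { S1 -> arrow(io(bool), map(unit, float)), S2 -> arrow(nat, arrow(io(bool), map(unit, float))), A -> arrow(nat, arrow(io(bool), map(unit, float))) }, so A -> arrow(nat, arrow(io(bool), map(unit, float))).

arrow(nat, arrow(io(bool), map(unit, float)))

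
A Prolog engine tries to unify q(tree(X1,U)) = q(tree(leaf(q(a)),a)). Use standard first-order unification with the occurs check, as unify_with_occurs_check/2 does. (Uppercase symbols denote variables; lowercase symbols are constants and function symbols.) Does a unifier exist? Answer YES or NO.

YES

Decompose q/1: tree(X1,U) = tree(leaf(q(a)),a).
Decompose tree/2: X1 = leaf(q(a)),  U = a.
Bind X1 := leaf(q(a)); no other remaining equation mentions X1.
Bind U := a.
No equations remain and no clash or occurs-check failure arose, so a unifier exists.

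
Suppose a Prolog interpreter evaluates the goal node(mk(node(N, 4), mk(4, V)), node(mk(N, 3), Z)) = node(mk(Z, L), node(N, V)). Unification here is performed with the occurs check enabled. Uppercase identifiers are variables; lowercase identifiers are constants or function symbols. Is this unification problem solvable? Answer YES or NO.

NO

Decompose node/2: mk(node(N, 4), mk(4, V)) = mk(Z, L),  node(mk(N, 3), Z) = node(N, V).
Decompose mk/2: node(N, 4) = Z,  mk(4, V) = L.
Bind Z := node(N, 4); substituting into the one remaining equation that mentions Z gives: node(mk(N, 3), node(N, 4)) = node(N, V).
Bind L := mk(4, V); no other remaining equation mentions L.
Decompose node/2: mk(N, 3) = N,  node(N, 4) = V.
Occurs check fails: N occurs in mk(N, 3); the equation N = mk(N, 3) has no finite solution.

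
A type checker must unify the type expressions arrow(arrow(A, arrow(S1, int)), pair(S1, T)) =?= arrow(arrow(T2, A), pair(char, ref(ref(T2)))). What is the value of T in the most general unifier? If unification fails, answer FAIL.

ref(ref(arrow(char, int)))

Decompose arrow/2: arrow(A, arrow(S1, int)) =?= arrow(T2, A),  pair(S1, T) =?= pair(char, ref(ref(T2))).
Decompose arrow/2: A =?= T2,  arrow(S1, int) =?= A.
Bind A := T2; substituting into the one remaining equation that mentions A gives: arrow(S1, int) =?= T2.
Bind T2 := arrow(S1, int); substituting into the remaining equation gives: pair(S1, T) =?= pair(char, ref(ref(arrow(S1, int)))). Substituting into the earlier binding gives A := arrow(S1, int).
Decompose pair/2: S1 =?= char,  T =?= ref(ref(arrow(S1, int))).
Bind S1 := char; substituting into the remaining equation gives: T =?= ref(ref(arrow(char, int))). Substituting into the earlier bindings gives A := arrow(char, int), T2 := arrow(char, int).
Bind T := ref(ref(arrow(char, int))).
MGU = { A := arrow(char, int), T2 := arrow(char, int), S1 := char, T := ref(ref(arrow(char, int))) }, so T := ref(ref(arrow(char, int))).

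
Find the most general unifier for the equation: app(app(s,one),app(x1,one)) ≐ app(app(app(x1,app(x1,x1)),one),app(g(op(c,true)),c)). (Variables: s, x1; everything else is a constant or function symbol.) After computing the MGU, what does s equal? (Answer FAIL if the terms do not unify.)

Decompose app/2: app(s,one) ≐ app(app(x1,app(x1,x1)),one),  app(x1,one) ≐ app(g(op(c,true)),c).
Decompose app/2: s ≐ app(x1,app(x1,x1)),  one ≐ one.
Bind s := app(x1,app(x1,x1)); no other remaining equation mentions s.
Delete trivial equation one ≐ one.
Decompose app/2: x1 ≐ g(op(c,true)),  one ≐ c.
Bind x1 := g(op(c,true)); no other remaining equation mentions x1. Substituting into the earlier binding gives s := app(g(op(c,true)),app(g(op(c,true)),g(op(c,true)))).
Clash: constants one and c differ; no unifier exists.

FAIL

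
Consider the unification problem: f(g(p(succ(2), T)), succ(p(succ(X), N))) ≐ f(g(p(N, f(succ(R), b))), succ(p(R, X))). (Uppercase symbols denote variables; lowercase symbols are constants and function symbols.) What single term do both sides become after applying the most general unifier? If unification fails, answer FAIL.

f(g(p(succ(2), f(succ(succ(succ(2))), b))), succ(p(succ(succ(2)), succ(2))))

Decompose f/2: g(p(succ(2), T)) ≐ g(p(N, f(succ(R), b))),  succ(p(succ(X), N)) ≐ succ(p(R, X)).
Decompose g/1: p(succ(2), T) ≐ p(N, f(succ(R), b)).
Decompose p/2: succ(2) ≐ N,  T ≐ f(succ(R), b).
Bind N := succ(2); substituting into the one remaining equation that mentions N gives: succ(p(succ(X), succ(2))) ≐ succ(p(R, X)).
Bind T := f(succ(R), b); no other remaining equation mentions T.
Decompose succ/1: p(succ(X), succ(2)) ≐ p(R, X).
Decompose p/2: succ(X) ≐ R,  succ(2) ≐ X.
Bind R := succ(X); no other remaining equation mentions R. Substituting into the earlier binding gives T := f(succ(succ(X)), b).
Bind X := succ(2). Substituting into the earlier bindings gives T := f(succ(succ(succ(2))), b), R := succ(succ(2)).
Applying the MGU to either side gives f(g(p(succ(2), f(succ(succ(succ(2))), b))), succ(p(succ(succ(2)), succ(2)))).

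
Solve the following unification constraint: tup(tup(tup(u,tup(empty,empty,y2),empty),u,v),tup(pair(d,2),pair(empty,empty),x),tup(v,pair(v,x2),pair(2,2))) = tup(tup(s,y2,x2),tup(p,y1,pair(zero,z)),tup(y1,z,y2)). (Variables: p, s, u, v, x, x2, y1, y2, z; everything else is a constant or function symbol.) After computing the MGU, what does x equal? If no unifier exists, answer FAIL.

pair(zero,pair(pair(empty,empty),pair(empty,empty)))

Decompose tup/3: tup(tup(u,tup(empty,empty,y2),empty),u,v) = tup(s,y2,x2),  tup(pair(d,2),pair(empty,empty),x) = tup(p,y1,pair(zero,z)),  tup(v,pair(v,x2),pair(2,2)) = tup(y1,z,y2).
Decompose tup/3: tup(u,tup(empty,empty,y2),empty) = s,  u = y2,  v = x2.
Bind s := tup(u,tup(empty,empty,y2),empty); no other remaining equation mentions s.
Bind u := y2; no other remaining equation mentions u. Substituting into the earlier binding gives s := tup(y2,tup(empty,empty,y2),empty).
Bind v := x2; substituting into the one remaining equation that mentions v gives: tup(x2,pair(x2,x2),pair(2,2)) = tup(y1,z,y2).
Decompose tup/3: pair(d,2) = p,  pair(empty,empty) = y1,  x = pair(zero,z).
Bind p := pair(d,2); no other remaining equation mentions p.
Bind y1 := pair(empty,empty); substituting into the one remaining equation that mentions y1 gives: tup(x2,pair(x2,x2),pair(2,2)) = tup(pair(empty,empty),z,y2).
Bind x := pair(zero,z); no other remaining equation mentions x.
Decompose tup/3: x2 = pair(empty,empty),  pair(x2,x2) = z,  pair(2,2) = y2.
Bind x2 := pair(empty,empty); substituting into the one remaining equation that mentions x2 gives: pair(pair(empty,empty),pair(empty,empty)) = z. Substituting into the earlier binding gives v := pair(empty,empty).
Bind z := pair(pair(empty,empty),pair(empty,empty)); no other remaining equation mentions z. Substituting into the earlier binding gives x := pair(zero,pair(pair(empty,empty),pair(empty,empty))).
Bind y2 := pair(2,2). Substituting into the earlier bindings gives s := tup(pair(2,2),tup(empty,empty,pair(2,2)),empty), u := pair(2,2).
MGU = { s ↦ tup(pair(2,2),tup(empty,empty,pair(2,2)),empty), u ↦ pair(2,2), v ↦ pair(empty,empty), p ↦ pair(d,2), y1 ↦ pair(empty,empty), x ↦ pair(zero,pair(pair(empty,empty),pair(empty,empty))), x2 ↦ pair(empty,empty), z ↦ pair(pair(empty,empty),pair(empty,empty)), y2 ↦ pair(2,2) }, so x ↦ pair(zero,pair(pair(empty,empty),pair(empty,empty))).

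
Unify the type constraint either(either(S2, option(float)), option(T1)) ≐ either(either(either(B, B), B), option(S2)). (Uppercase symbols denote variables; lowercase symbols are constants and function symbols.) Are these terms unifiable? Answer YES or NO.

Decompose either/2: either(S2, option(float)) ≐ either(either(B, B), B),  option(T1) ≐ option(S2).
Decompose either/2: S2 ≐ either(B, B),  option(float) ≐ B.
Bind S2 := either(B, B); substituting into the one remaining equation that mentions S2 gives: option(T1) ≐ option(either(B, B)).
Bind B := option(float); substituting into the remaining equation gives: option(T1) ≐ option(either(option(float), option(float))). Substituting into the earlier binding gives S2 := either(option(float), option(float)).
Decompose option/1: T1 ≐ either(option(float), option(float)).
Bind T1 := either(option(float), option(float)).
No equations remain and no clash or occurs-check failure arose, so a unifier exists.

YES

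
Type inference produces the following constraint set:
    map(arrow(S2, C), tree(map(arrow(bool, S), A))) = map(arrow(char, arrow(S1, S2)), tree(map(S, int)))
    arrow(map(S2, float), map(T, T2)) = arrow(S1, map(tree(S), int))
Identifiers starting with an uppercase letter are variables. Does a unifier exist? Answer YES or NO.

Decompose map/2: arrow(S2, C) = arrow(char, arrow(S1, S2)),  tree(map(arrow(bool, S), A)) = tree(map(S, int)).
Decompose arrow/2: S2 = char,  C = arrow(S1, S2).
Bind S2 := char; substituting into the 2 remaining equations that mention S2 gives: C = arrow(S1, char),  arrow(map(char, float), map(T, T2)) = arrow(S1, map(tree(S), int)).
Bind C := arrow(S1, char); no other remaining equation mentions C.
Decompose tree/1: map(arrow(bool, S), A) = map(S, int).
Decompose map/2: arrow(bool, S) = S,  A = int.
Occurs check fails: S occurs in arrow(bool, S); the equation S = arrow(bool, S) has no finite solution.

NO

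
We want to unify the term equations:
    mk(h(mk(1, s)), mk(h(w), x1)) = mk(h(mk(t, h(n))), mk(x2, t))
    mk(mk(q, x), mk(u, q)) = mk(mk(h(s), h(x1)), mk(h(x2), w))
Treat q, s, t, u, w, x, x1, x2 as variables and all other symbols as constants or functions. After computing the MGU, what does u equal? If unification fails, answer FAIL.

h(h(h(h(n))))

Decompose mk/2: h(mk(1, s)) = h(mk(t, h(n))),  mk(h(w), x1) = mk(x2, t).
Decompose h/1: mk(1, s) = mk(t, h(n)).
Decompose mk/2: 1 = t,  s = h(n).
Bind t := 1; substituting into the one remaining equation that mentions t gives: mk(h(w), x1) = mk(x2, 1).
Bind s := h(n); substituting into the one remaining equation that mentions s gives: mk(mk(q, x), mk(u, q)) = mk(mk(h(h(n)), h(x1)), mk(h(x2), w)).
Decompose mk/2: h(w) = x2,  x1 = 1.
Bind x2 := h(w); substituting into the one remaining equation that mentions x2 gives: mk(mk(q, x), mk(u, q)) = mk(mk(h(h(n)), h(x1)), mk(h(h(w)), w)).
Bind x1 := 1; substituting into the remaining equation gives: mk(mk(q, x), mk(u, q)) = mk(mk(h(h(n)), h(1)), mk(h(h(w)), w)).
Decompose mk/2: mk(q, x) = mk(h(h(n)), h(1)),  mk(u, q) = mk(h(h(w)), w).
Decompose mk/2: q = h(h(n)),  x = h(1).
Bind q := h(h(n)); substituting into the one remaining equation that mentions q gives: mk(u, h(h(n))) = mk(h(h(w)), w).
Bind x := h(1); no other remaining equation mentions x.
Decompose mk/2: u = h(h(w)),  h(h(n)) = w.
Bind u := h(h(w)); no other remaining equation mentions u.
Bind w := h(h(n)). Substituting into the earlier bindings gives x2 := h(h(h(n))), u := h(h(h(h(n)))).
MGU = { t ↦ 1, s ↦ h(n), x2 ↦ h(h(h(n))), x1 ↦ 1, q ↦ h(h(n)), x ↦ h(1), u ↦ h(h(h(h(n)))), w ↦ h(h(n)) }, so u ↦ h(h(h(h(n)))).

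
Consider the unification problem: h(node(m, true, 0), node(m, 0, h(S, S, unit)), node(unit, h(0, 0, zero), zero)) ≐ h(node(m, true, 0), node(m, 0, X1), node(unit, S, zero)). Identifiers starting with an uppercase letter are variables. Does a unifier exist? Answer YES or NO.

Decompose h/3: node(m, true, 0) ≐ node(m, true, 0),  node(m, 0, h(S, S, unit)) ≐ node(m, 0, X1),  node(unit, h(0, 0, zero), zero) ≐ node(unit, S, zero).
Delete trivial equation node(m, true, 0) ≐ node(m, true, 0).
Decompose node/3: m ≐ m,  0 ≐ 0,  h(S, S, unit) ≐ X1.
Delete trivial equation m ≐ m.
Delete trivial equation 0 ≐ 0.
Bind X1 := h(S, S, unit); no other remaining equation mentions X1.
Decompose node/3: unit ≐ unit,  h(0, 0, zero) ≐ S,  zero ≐ zero.
Delete trivial equation unit ≐ unit.
Bind S := h(0, 0, zero); no other remaining equation mentions S. Substituting into the earlier binding gives X1 := h(h(0, 0, zero), h(0, 0, zero), unit).
Delete trivial equation zero ≐ zero.
No equations remain and no clash or occurs-check failure arose, so a unifier exists.

YES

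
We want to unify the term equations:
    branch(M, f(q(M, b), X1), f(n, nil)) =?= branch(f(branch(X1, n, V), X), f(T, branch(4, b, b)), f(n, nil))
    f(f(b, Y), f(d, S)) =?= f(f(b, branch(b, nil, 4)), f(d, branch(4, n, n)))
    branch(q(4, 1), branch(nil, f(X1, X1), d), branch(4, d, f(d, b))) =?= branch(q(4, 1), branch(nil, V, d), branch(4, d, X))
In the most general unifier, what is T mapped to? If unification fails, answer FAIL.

q(f(branch(branch(4, b, b), n, f(branch(4, b, b), branch(4, b, b))), f(d, b)), b)

Decompose branch/3: M =?= f(branch(X1, n, V), X),  f(q(M, b), X1) =?= f(T, branch(4, b, b)),  f(n, nil) =?= f(n, nil).
Bind M := f(branch(X1, n, V), X); substituting into the one remaining equation that mentions M gives: f(q(f(branch(X1, n, V), X), b), X1) =?= f(T, branch(4, b, b)).
Decompose f/2: q(f(branch(X1, n, V), X), b) =?= T,  X1 =?= branch(4, b, b).
Bind T := q(f(branch(X1, n, V), X), b); no other remaining equation mentions T.
Bind X1 := branch(4, b, b); substituting into the one remaining equation that mentions X1 gives: branch(q(4, 1), branch(nil, f(branch(4, b, b), branch(4, b, b)), d), branch(4, d, f(d, b))) =?= branch(q(4, 1), branch(nil, V, d), branch(4, d, X)). Substituting into the earlier bindings gives M := f(branch(branch(4, b, b), n, V), X), T := q(f(branch(branch(4, b, b), n, V), X), b).
Delete trivial equation f(n, nil) =?= f(n, nil).
Decompose f/2: f(b, Y) =?= f(b, branch(b, nil, 4)),  f(d, S) =?= f(d, branch(4, n, n)).
Decompose f/2: b =?= b,  Y =?= branch(b, nil, 4).
Delete trivial equation b =?= b.
Bind Y := branch(b, nil, 4); no other remaining equation mentions Y.
Decompose f/2: d =?= d,  S =?= branch(4, n, n).
Delete trivial equation d =?= d.
Bind S := branch(4, n, n); no other remaining equation mentions S.
Decompose branch/3: q(4, 1) =?= q(4, 1),  branch(nil, f(branch(4, b, b), branch(4, b, b)), d) =?= branch(nil, V, d),  branch(4, d, f(d, b)) =?= branch(4, d, X).
Delete trivial equation q(4, 1) =?= q(4, 1).
Decompose branch/3: nil =?= nil,  f(branch(4, b, b), branch(4, b, b)) =?= V,  d =?= d.
Delete trivial equation nil =?= nil.
Bind V := f(branch(4, b, b), branch(4, b, b)); no other remaining equation mentions V. Substituting into the earlier bindings gives M := f(branch(branch(4, b, b), n, f(branch(4, b, b), branch(4, b, b))), X), T := q(f(branch(branch(4, b, b), n, f(branch(4, b, b), branch(4, b, b))), X), b).
Delete trivial equation d =?= d.
Decompose branch/3: 4 =?= 4,  d =?= d,  f(d, b) =?= X.
Delete trivial equation 4 =?= 4.
Delete trivial equation d =?= d.
Bind X := f(d, b). Substituting into the earlier bindings gives M := f(branch(branch(4, b, b), n, f(branch(4, b, b), branch(4, b, b))), f(d, b)), T := q(f(branch(branch(4, b, b), n, f(branch(4, b, b), branch(4, b, b))), f(d, b)), b).
MGU = { M ↦ f(branch(branch(4, b, b), n, f(branch(4, b, b), branch(4, b, b))), f(d, b)), T ↦ q(f(branch(branch(4, b, b), n, f(branch(4, b, b), branch(4, b, b))), f(d, b)), b), X1 ↦ branch(4, b, b), Y ↦ branch(b, nil, 4), S ↦ branch(4, n, n), V ↦ f(branch(4, b, b), branch(4, b, b)), X ↦ f(d, b) }, so T ↦ q(f(branch(branch(4, b, b), n, f(branch(4, b, b), branch(4, b, b))), f(d, b)), b).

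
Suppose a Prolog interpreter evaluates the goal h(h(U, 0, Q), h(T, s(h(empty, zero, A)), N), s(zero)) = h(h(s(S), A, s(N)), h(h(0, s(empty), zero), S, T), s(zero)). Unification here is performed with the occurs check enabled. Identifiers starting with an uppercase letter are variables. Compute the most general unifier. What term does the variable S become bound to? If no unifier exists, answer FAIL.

s(h(empty, zero, 0))

Decompose h/3: h(U, 0, Q) = h(s(S), A, s(N)),  h(T, s(h(empty, zero, A)), N) = h(h(0, s(empty), zero), S, T),  s(zero) = s(zero).
Decompose h/3: U = s(S),  0 = A,  Q = s(N).
Bind U := s(S); no other remaining equation mentions U.
Bind A := 0; substituting into the one remaining equation that mentions A gives: h(T, s(h(empty, zero, 0)), N) = h(h(0, s(empty), zero), S, T).
Bind Q := s(N); no other remaining equation mentions Q.
Decompose h/3: T = h(0, s(empty), zero),  s(h(empty, zero, 0)) = S,  N = T.
Bind T := h(0, s(empty), zero); substituting into the one remaining equation that mentions T gives: N = h(0, s(empty), zero).
Bind S := s(h(empty, zero, 0)); no other remaining equation mentions S. Substituting into the earlier binding gives U := s(s(h(empty, zero, 0))).
Bind N := h(0, s(empty), zero); no other remaining equation mentions N. Substituting into the earlier binding gives Q := s(h(0, s(empty), zero)).
Delete trivial equation s(zero) = s(zero).
MGU = { U -> s(s(h(empty, zero, 0))), A -> 0, Q -> s(h(0, s(empty), zero)), T -> h(0, s(empty), zero), S -> s(h(empty, zero, 0)), N -> h(0, s(empty), zero) }, so S -> s(h(empty, zero, 0)).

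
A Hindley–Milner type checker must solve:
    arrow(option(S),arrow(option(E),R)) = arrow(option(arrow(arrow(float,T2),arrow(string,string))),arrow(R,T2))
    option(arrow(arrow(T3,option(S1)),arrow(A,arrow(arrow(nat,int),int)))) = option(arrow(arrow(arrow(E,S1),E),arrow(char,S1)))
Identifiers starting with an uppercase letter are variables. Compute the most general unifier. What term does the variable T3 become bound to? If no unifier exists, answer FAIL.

arrow(option(arrow(arrow(nat,int),int)),arrow(arrow(nat,int),int))

Decompose arrow/2: option(S) = option(arrow(arrow(float,T2),arrow(string,string))),  arrow(option(E),R) = arrow(R,T2).
Decompose option/1: S = arrow(arrow(float,T2),arrow(string,string)).
Bind S := arrow(arrow(float,T2),arrow(string,string)); no other remaining equation mentions S.
Decompose arrow/2: option(E) = R,  R = T2.
Bind R := option(E); substituting into the one remaining equation that mentions R gives: option(E) = T2.
Bind T2 := option(E); no other remaining equation mentions T2. Substituting into the earlier binding gives S := arrow(arrow(float,option(E)),arrow(string,string)).
Decompose option/1: arrow(arrow(T3,option(S1)),arrow(A,arrow(arrow(nat,int),int))) = arrow(arrow(arrow(E,S1),E),arrow(char,S1)).
Decompose arrow/2: arrow(T3,option(S1)) = arrow(arrow(E,S1),E),  arrow(A,arrow(arrow(nat,int),int)) = arrow(char,S1).
Decompose arrow/2: T3 = arrow(E,S1),  option(S1) = E.
Bind T3 := arrow(E,S1); no other remaining equation mentions T3.
Bind E := option(S1); no other remaining equation mentions E. Substituting into the earlier bindings gives S := arrow(arrow(float,option(option(S1))),arrow(string,string)), R := option(option(S1)), T2 := option(option(S1)), T3 := arrow(option(S1),S1).
Decompose arrow/2: A = char,  arrow(arrow(nat,int),int) = S1.
Bind A := char; no other remaining equation mentions A.
Bind S1 := arrow(arrow(nat,int),int). Substituting into the earlier bindings gives S := arrow(arrow(float,option(option(arrow(arrow(nat,int),int)))),arrow(string,string)), R := option(option(arrow(arrow(nat,int),int))), T2 := option(option(arrow(arrow(nat,int),int))), T3 := arrow(option(arrow(arrow(nat,int),int)),arrow(arrow(nat,int),int)), E := option(arrow(arrow(nat,int),int)).
MGU = { S := arrow(arrow(float,option(option(arrow(arrow(nat,int),int)))),arrow(string,string)), R := option(option(arrow(arrow(nat,int),int))), T2 := option(option(arrow(arrow(nat,int),int))), T3 := arrow(option(arrow(arrow(nat,int),int)),arrow(arrow(nat,int),int)), E := option(arrow(arrow(nat,int),int)), A := char, S1 := arrow(arrow(nat,int),int) }, so T3 := arrow(option(arrow(arrow(nat,int),int)),arrow(arrow(nat,int),int)).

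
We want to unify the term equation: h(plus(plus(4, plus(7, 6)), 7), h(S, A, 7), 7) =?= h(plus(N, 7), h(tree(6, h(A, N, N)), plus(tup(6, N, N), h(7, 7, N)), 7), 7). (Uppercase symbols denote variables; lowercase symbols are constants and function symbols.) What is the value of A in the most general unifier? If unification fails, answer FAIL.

plus(tup(6, plus(4, plus(7, 6)), plus(4, plus(7, 6))), h(7, 7, plus(4, plus(7, 6))))

Decompose h/3: plus(plus(4, plus(7, 6)), 7) =?= plus(N, 7),  h(S, A, 7) =?= h(tree(6, h(A, N, N)), plus(tup(6, N, N), h(7, 7, N)), 7),  7 =?= 7.
Decompose plus/2: plus(4, plus(7, 6)) =?= N,  7 =?= 7.
Bind N := plus(4, plus(7, 6)); substituting into the one remaining equation that mentions N gives: h(S, A, 7) =?= h(tree(6, h(A, plus(4, plus(7, 6)), plus(4, plus(7, 6)))), plus(tup(6, plus(4, plus(7, 6)), plus(4, plus(7, 6))), h(7, 7, plus(4, plus(7, 6)))), 7).
Delete trivial equation 7 =?= 7.
Decompose h/3: S =?= tree(6, h(A, plus(4, plus(7, 6)), plus(4, plus(7, 6)))),  A =?= plus(tup(6, plus(4, plus(7, 6)), plus(4, plus(7, 6))), h(7, 7, plus(4, plus(7, 6)))),  7 =?= 7.
Bind S := tree(6, h(A, plus(4, plus(7, 6)), plus(4, plus(7, 6)))); no other remaining equation mentions S.
Bind A := plus(tup(6, plus(4, plus(7, 6)), plus(4, plus(7, 6))), h(7, 7, plus(4, plus(7, 6)))); no other remaining equation mentions A. Substituting into the earlier binding gives S := tree(6, h(plus(tup(6, plus(4, plus(7, 6)), plus(4, plus(7, 6))), h(7, 7, plus(4, plus(7, 6)))), plus(4, plus(7, 6)), plus(4, plus(7, 6)))).
Delete trivial equation 7 =?= 7.
Delete trivial equation 7 =?= 7.
MGU = { N -> plus(4, plus(7, 6)), S -> tree(6, h(plus(tup(6, plus(4, plus(7, 6)), plus(4, plus(7, 6))), h(7, 7, plus(4, plus(7, 6)))), plus(4, plus(7, 6)), plus(4, plus(7, 6)))), A -> plus(tup(6, plus(4, plus(7, 6)), plus(4, plus(7, 6))), h(7, 7, plus(4, plus(7, 6)))) }, so A -> plus(tup(6, plus(4, plus(7, 6)), plus(4, plus(7, 6))), h(7, 7, plus(4, plus(7, 6)))).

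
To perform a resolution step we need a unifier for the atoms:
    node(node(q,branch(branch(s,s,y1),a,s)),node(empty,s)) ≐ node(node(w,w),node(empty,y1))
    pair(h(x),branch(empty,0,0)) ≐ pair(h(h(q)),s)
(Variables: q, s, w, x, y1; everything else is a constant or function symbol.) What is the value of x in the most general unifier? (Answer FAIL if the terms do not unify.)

Decompose node/2: node(q,branch(branch(s,s,y1),a,s)) ≐ node(w,w),  node(empty,s) ≐ node(empty,y1).
Decompose node/2: q ≐ w,  branch(branch(s,s,y1),a,s) ≐ w.
Bind q := w; substituting into the one remaining equation that mentions q gives: pair(h(x),branch(empty,0,0)) ≐ pair(h(h(w)),s).
Bind w := branch(branch(s,s,y1),a,s); substituting into the one remaining equation that mentions w gives: pair(h(x),branch(empty,0,0)) ≐ pair(h(h(branch(branch(s,s,y1),a,s))),s). Substituting into the earlier binding gives q := branch(branch(s,s,y1),a,s).
Decompose node/2: empty ≐ empty,  s ≐ y1.
Delete trivial equation empty ≐ empty.
Bind s := y1; substituting into the remaining equation gives: pair(h(x),branch(empty,0,0)) ≐ pair(h(h(branch(branch(y1,y1,y1),a,y1))),y1). Substituting into the earlier bindings gives q := branch(branch(y1,y1,y1),a,y1), w := branch(branch(y1,y1,y1),a,y1).
Decompose pair/2: h(x) ≐ h(h(branch(branch(y1,y1,y1),a,y1))),  branch(empty,0,0) ≐ y1.
Decompose h/1: x ≐ h(branch(branch(y1,y1,y1),a,y1)).
Bind x := h(branch(branch(y1,y1,y1),a,y1)); no other remaining equation mentions x.
Bind y1 := branch(empty,0,0). Substituting into the earlier bindings gives q := branch(branch(branch(empty,0,0),branch(empty,0,0),branch(empty,0,0)),a,branch(empty,0,0)), w := branch(branch(branch(empty,0,0),branch(empty,0,0),branch(empty,0,0)),a,branch(empty,0,0)), s := branch(empty,0,0), x := h(branch(branch(branch(empty,0,0),branch(empty,0,0),branch(empty,0,0)),a,branch(empty,0,0))).
MGU = { q ↦ branch(branch(branch(empty,0,0),branch(empty,0,0),branch(empty,0,0)),a,branch(empty,0,0)), w ↦ branch(branch(branch(empty,0,0),branch(empty,0,0),branch(empty,0,0)),a,branch(empty,0,0)), s ↦ branch(empty,0,0), x ↦ h(branch(branch(branch(empty,0,0),branch(empty,0,0),branch(empty,0,0)),a,branch(empty,0,0))), y1 ↦ branch(empty,0,0) }, so x ↦ h(branch(branch(branch(empty,0,0),branch(empty,0,0),branch(empty,0,0)),a,branch(empty,0,0))).

h(branch(branch(branch(empty,0,0),branch(empty,0,0),branch(empty,0,0)),a,branch(empty,0,0)))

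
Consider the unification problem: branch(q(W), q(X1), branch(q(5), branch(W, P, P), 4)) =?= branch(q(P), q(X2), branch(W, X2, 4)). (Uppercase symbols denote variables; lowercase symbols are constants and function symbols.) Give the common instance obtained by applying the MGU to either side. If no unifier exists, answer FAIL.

branch(q(q(5)), q(branch(q(5), q(5), q(5))), branch(q(5), branch(q(5), q(5), q(5)), 4))

Decompose branch/3: q(W) =?= q(P),  q(X1) =?= q(X2),  branch(q(5), branch(W, P, P), 4) =?= branch(W, X2, 4).
Decompose q/1: W =?= P.
Bind W := P; substituting into the one remaining equation that mentions W gives: branch(q(5), branch(P, P, P), 4) =?= branch(P, X2, 4).
Decompose q/1: X1 =?= X2.
Bind X1 := X2; no other remaining equation mentions X1.
Decompose branch/3: q(5) =?= P,  branch(P, P, P) =?= X2,  4 =?= 4.
Bind P := q(5); substituting into the one remaining equation that mentions P gives: branch(q(5), q(5), q(5)) =?= X2. Substituting into the earlier binding gives W := q(5).
Bind X2 := branch(q(5), q(5), q(5)); no other remaining equation mentions X2. Substituting into the earlier binding gives X1 := branch(q(5), q(5), q(5)).
Delete trivial equation 4 =?= 4.
Applying the MGU to either side gives branch(q(q(5)), q(branch(q(5), q(5), q(5))), branch(q(5), branch(q(5), q(5), q(5)), 4)).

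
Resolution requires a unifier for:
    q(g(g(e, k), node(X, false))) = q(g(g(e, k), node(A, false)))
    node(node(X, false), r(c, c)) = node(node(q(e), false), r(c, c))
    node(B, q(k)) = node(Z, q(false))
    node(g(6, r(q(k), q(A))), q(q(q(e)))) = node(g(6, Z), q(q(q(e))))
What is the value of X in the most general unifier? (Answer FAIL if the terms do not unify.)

FAIL

Decompose q/1: g(g(e, k), node(X, false)) = g(g(e, k), node(A, false)).
Decompose g/2: g(e, k) = g(e, k),  node(X, false) = node(A, false).
Delete trivial equation g(e, k) = g(e, k).
Decompose node/2: X = A,  false = false.
Bind X := A; substituting into the one remaining equation that mentions X gives: node(node(A, false), r(c, c)) = node(node(q(e), false), r(c, c)).
Delete trivial equation false = false.
Decompose node/2: node(A, false) = node(q(e), false),  r(c, c) = r(c, c).
Decompose node/2: A = q(e),  false = false.
Bind A := q(e); substituting into the one remaining equation that mentions A gives: node(g(6, r(q(k), q(q(e)))), q(q(q(e)))) = node(g(6, Z), q(q(q(e)))). Substituting into the earlier binding gives X := q(e).
Delete trivial equation false = false.
Delete trivial equation r(c, c) = r(c, c).
Decompose node/2: B = Z,  q(k) = q(false).
Bind B := Z; no other remaining equation mentions B.
Decompose q/1: k = false.
Clash: constants k and false differ; no unifier exists.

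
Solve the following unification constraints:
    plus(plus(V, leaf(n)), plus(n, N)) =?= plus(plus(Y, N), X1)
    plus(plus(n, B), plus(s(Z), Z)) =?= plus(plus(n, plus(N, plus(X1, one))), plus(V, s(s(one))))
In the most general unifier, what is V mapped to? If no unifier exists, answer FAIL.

Decompose plus/2: plus(V, leaf(n)) =?= plus(Y, N),  plus(n, N) =?= X1.
Decompose plus/2: V =?= Y,  leaf(n) =?= N.
Bind V := Y; substituting into the one remaining equation that mentions V gives: plus(plus(n, B), plus(s(Z), Z)) =?= plus(plus(n, plus(N, plus(X1, one))), plus(Y, s(s(one)))).
Bind N := leaf(n); substituting into the remaining equations gives: plus(n, leaf(n)) =?= X1,  plus(plus(n, B), plus(s(Z), Z)) =?= plus(plus(n, plus(leaf(n), plus(X1, one))), plus(Y, s(s(one)))).
Bind X1 := plus(n, leaf(n)); substituting into the remaining equation gives: plus(plus(n, B), plus(s(Z), Z)) =?= plus(plus(n, plus(leaf(n), plus(plus(n, leaf(n)), one))), plus(Y, s(s(one)))).
Decompose plus/2: plus(n, B) =?= plus(n, plus(leaf(n), plus(plus(n, leaf(n)), one))),  plus(s(Z), Z) =?= plus(Y, s(s(one))).
Decompose plus/2: n =?= n,  B =?= plus(leaf(n), plus(plus(n, leaf(n)), one)).
Delete trivial equation n =?= n.
Bind B := plus(leaf(n), plus(plus(n, leaf(n)), one)); no other remaining equation mentions B.
Decompose plus/2: s(Z) =?= Y,  Z =?= s(s(one)).
Bind Y := s(Z); no other remaining equation mentions Y. Substituting into the earlier binding gives V := s(Z).
Bind Z := s(s(one)). Substituting into the earlier bindings gives V := s(s(s(one))), Y := s(s(s(one))).
MGU = { V -> s(s(s(one))), N -> leaf(n), X1 -> plus(n, leaf(n)), B -> plus(leaf(n), plus(plus(n, leaf(n)), one)), Y -> s(s(s(one))), Z -> s(s(one)) }, so V -> s(s(s(one))).

s(s(s(one)))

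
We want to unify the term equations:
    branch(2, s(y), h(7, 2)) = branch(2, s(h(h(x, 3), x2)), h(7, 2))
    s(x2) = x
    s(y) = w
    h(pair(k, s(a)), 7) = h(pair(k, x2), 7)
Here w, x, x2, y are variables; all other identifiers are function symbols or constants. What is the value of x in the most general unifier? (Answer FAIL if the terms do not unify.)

Decompose branch/3: 2 = 2,  s(y) = s(h(h(x, 3), x2)),  h(7, 2) = h(7, 2).
Delete trivial equation 2 = 2.
Decompose s/1: y = h(h(x, 3), x2).
Bind y := h(h(x, 3), x2); substituting into the one remaining equation that mentions y gives: s(h(h(x, 3), x2)) = w.
Delete trivial equation h(7, 2) = h(7, 2).
Bind x := s(x2); substituting into the one remaining equation that mentions x gives: s(h(h(s(x2), 3), x2)) = w. Substituting into the earlier binding gives y := h(h(s(x2), 3), x2).
Bind w := s(h(h(s(x2), 3), x2)); no other remaining equation mentions w.
Decompose h/2: pair(k, s(a)) = pair(k, x2),  7 = 7.
Decompose pair/2: k = k,  s(a) = x2.
Delete trivial equation k = k.
Bind x2 := s(a); no other remaining equation mentions x2. Substituting into the earlier bindings gives y := h(h(s(s(a)), 3), s(a)), x := s(s(a)), w := s(h(h(s(s(a)), 3), s(a))).
Delete trivial equation 7 = 7.
MGU = { y ↦ h(h(s(s(a)), 3), s(a)), x ↦ s(s(a)), w ↦ s(h(h(s(s(a)), 3), s(a))), x2 ↦ s(a) }, so x ↦ s(s(a)).

s(s(a))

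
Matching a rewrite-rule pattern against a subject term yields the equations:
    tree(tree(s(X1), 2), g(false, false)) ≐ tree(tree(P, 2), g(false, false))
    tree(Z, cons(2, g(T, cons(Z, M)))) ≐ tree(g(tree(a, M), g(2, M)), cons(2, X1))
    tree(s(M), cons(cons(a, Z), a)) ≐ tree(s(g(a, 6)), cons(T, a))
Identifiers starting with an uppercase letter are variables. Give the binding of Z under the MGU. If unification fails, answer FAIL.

g(tree(a, g(a, 6)), g(2, g(a, 6)))

Decompose tree/2: tree(s(X1), 2) ≐ tree(P, 2),  g(false, false) ≐ g(false, false).
Decompose tree/2: s(X1) ≐ P,  2 ≐ 2.
Bind P := s(X1); no other remaining equation mentions P.
Delete trivial equation 2 ≐ 2.
Delete trivial equation g(false, false) ≐ g(false, false).
Decompose tree/2: Z ≐ g(tree(a, M), g(2, M)),  cons(2, g(T, cons(Z, M))) ≐ cons(2, X1).
Bind Z := g(tree(a, M), g(2, M)); substituting into the remaining equations gives: cons(2, g(T, cons(g(tree(a, M), g(2, M)), M))) ≐ cons(2, X1),  tree(s(M), cons(cons(a, g(tree(a, M), g(2, M))), a)) ≐ tree(s(g(a, 6)), cons(T, a)).
Decompose cons/2: 2 ≐ 2,  g(T, cons(g(tree(a, M), g(2, M)), M)) ≐ X1.
Delete trivial equation 2 ≐ 2.
Bind X1 := g(T, cons(g(tree(a, M), g(2, M)), M)); no other remaining equation mentions X1. Substituting into the earlier binding gives P := s(g(T, cons(g(tree(a, M), g(2, M)), M))).
Decompose tree/2: s(M) ≐ s(g(a, 6)),  cons(cons(a, g(tree(a, M), g(2, M))), a) ≐ cons(T, a).
Decompose s/1: M ≐ g(a, 6).
Bind M := g(a, 6); substituting into the remaining equation gives: cons(cons(a, g(tree(a, g(a, 6)), g(2, g(a, 6)))), a) ≐ cons(T, a). Substituting into the earlier bindings gives P := s(g(T, cons(g(tree(a, g(a, 6)), g(2, g(a, 6))), g(a, 6)))), Z := g(tree(a, g(a, 6)), g(2, g(a, 6))), X1 := g(T, cons(g(tree(a, g(a, 6)), g(2, g(a, 6))), g(a, 6))).
Decompose cons/2: cons(a, g(tree(a, g(a, 6)), g(2, g(a, 6)))) ≐ T,  a ≐ a.
Bind T := cons(a, g(tree(a, g(a, 6)), g(2, g(a, 6)))); no other remaining equation mentions T. Substituting into the earlier bindings gives P := s(g(cons(a, g(tree(a, g(a, 6)), g(2, g(a, 6)))), cons(g(tree(a, g(a, 6)), g(2, g(a, 6))), g(a, 6)))), X1 := g(cons(a, g(tree(a, g(a, 6)), g(2, g(a, 6)))), cons(g(tree(a, g(a, 6)), g(2, g(a, 6))), g(a, 6))).
Delete trivial equation a ≐ a.
MGU = { P -> s(g(cons(a, g(tree(a, g(a, 6)), g(2, g(a, 6)))), cons(g(tree(a, g(a, 6)), g(2, g(a, 6))), g(a, 6)))), Z -> g(tree(a, g(a, 6)), g(2, g(a, 6))), X1 -> g(cons(a, g(tree(a, g(a, 6)), g(2, g(a, 6)))), cons(g(tree(a, g(a, 6)), g(2, g(a, 6))), g(a, 6))), M -> g(a, 6), T -> cons(a, g(tree(a, g(a, 6)), g(2, g(a, 6)))) }, so Z -> g(tree(a, g(a, 6)), g(2, g(a, 6))).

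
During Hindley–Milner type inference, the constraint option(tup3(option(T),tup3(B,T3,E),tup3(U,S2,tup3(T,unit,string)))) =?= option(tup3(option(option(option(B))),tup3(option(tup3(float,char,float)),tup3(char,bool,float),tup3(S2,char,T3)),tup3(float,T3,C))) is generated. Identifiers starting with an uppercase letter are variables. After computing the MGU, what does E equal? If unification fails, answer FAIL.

Decompose option/1: tup3(option(T),tup3(B,T3,E),tup3(U,S2,tup3(T,unit,string))) =?= tup3(option(option(option(B))),tup3(option(tup3(float,char,float)),tup3(char,bool,float),tup3(S2,char,T3)),tup3(float,T3,C)).
Decompose tup3/3: option(T) =?= option(option(option(B))),  tup3(B,T3,E) =?= tup3(option(tup3(float,char,float)),tup3(char,bool,float),tup3(S2,char,T3)),  tup3(U,S2,tup3(T,unit,string)) =?= tup3(float,T3,C).
Decompose option/1: T =?= option(option(B)).
Bind T := option(option(B)); substituting into the one remaining equation that mentions T gives: tup3(U,S2,tup3(option(option(B)),unit,string)) =?= tup3(float,T3,C).
Decompose tup3/3: B =?= option(tup3(float,char,float)),  T3 =?= tup3(char,bool,float),  E =?= tup3(S2,char,T3).
Bind B := option(tup3(float,char,float)); substituting into the one remaining equation that mentions B gives: tup3(U,S2,tup3(option(option(option(tup3(float,char,float)))),unit,string)) =?= tup3(float,T3,C). Substituting into the earlier binding gives T := option(option(option(tup3(float,char,float)))).
Bind T3 := tup3(char,bool,float); substituting into the remaining equations gives: E =?= tup3(S2,char,tup3(char,bool,float)),  tup3(U,S2,tup3(option(option(option(tup3(float,char,float)))),unit,string)) =?= tup3(float,tup3(char,bool,float),C).
Bind E := tup3(S2,char,tup3(char,bool,float)); no other remaining equation mentions E.
Decompose tup3/3: U =?= float,  S2 =?= tup3(char,bool,float),  tup3(option(option(option(tup3(float,char,float)))),unit,string) =?= C.
Bind U := float; no other remaining equation mentions U.
Bind S2 := tup3(char,bool,float); no other remaining equation mentions S2. Substituting into the earlier binding gives E := tup3(tup3(char,bool,float),char,tup3(char,bool,float)).
Bind C := tup3(option(option(option(tup3(float,char,float)))),unit,string).
MGU = { T ↦ option(option(option(tup3(float,char,float)))), B ↦ option(tup3(float,char,float)), T3 ↦ tup3(char,bool,float), E ↦ tup3(tup3(char,bool,float),char,tup3(char,bool,float)), U ↦ float, S2 ↦ tup3(char,bool,float), C ↦ tup3(option(option(option(tup3(float,char,float)))),unit,string) }, so E ↦ tup3(tup3(char,bool,float),char,tup3(char,bool,float)).

tup3(tup3(char,bool,float),char,tup3(char,bool,float))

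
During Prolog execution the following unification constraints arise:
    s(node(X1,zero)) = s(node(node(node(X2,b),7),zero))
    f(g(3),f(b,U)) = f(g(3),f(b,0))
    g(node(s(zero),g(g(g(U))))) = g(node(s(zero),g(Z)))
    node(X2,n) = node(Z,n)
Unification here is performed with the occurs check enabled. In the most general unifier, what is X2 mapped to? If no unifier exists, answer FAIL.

Decompose s/1: node(X1,zero) = node(node(node(X2,b),7),zero).
Decompose node/2: X1 = node(node(X2,b),7),  zero = zero.
Bind X1 := node(node(X2,b),7); no other remaining equation mentions X1.
Delete trivial equation zero = zero.
Decompose f/2: g(3) = g(3),  f(b,U) = f(b,0).
Delete trivial equation g(3) = g(3).
Decompose f/2: b = b,  U = 0.
Delete trivial equation b = b.
Bind U := 0; substituting into the one remaining equation that mentions U gives: g(node(s(zero),g(g(g(0))))) = g(node(s(zero),g(Z))).
Decompose g/1: node(s(zero),g(g(g(0)))) = node(s(zero),g(Z)).
Decompose node/2: s(zero) = s(zero),  g(g(g(0))) = g(Z).
Delete trivial equation s(zero) = s(zero).
Decompose g/1: g(g(0)) = Z.
Bind Z := g(g(0)); substituting into the remaining equation gives: node(X2,n) = node(g(g(0)),n).
Decompose node/2: X2 = g(g(0)),  n = n.
Bind X2 := g(g(0)); no other remaining equation mentions X2. Substituting into the earlier binding gives X1 := node(node(g(g(0)),b),7).
Delete trivial equation n = n.
MGU = { X1 -> node(node(g(g(0)),b),7), U -> 0, Z -> g(g(0)), X2 -> g(g(0)) }, so X2 -> g(g(0)).

g(g(0))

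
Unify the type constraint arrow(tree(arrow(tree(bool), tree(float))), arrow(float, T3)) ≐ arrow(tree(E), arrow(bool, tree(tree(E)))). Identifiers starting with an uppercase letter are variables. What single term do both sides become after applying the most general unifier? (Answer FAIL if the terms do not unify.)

Decompose arrow/2: tree(arrow(tree(bool), tree(float))) ≐ tree(E),  arrow(float, T3) ≐ arrow(bool, tree(tree(E))).
Decompose tree/1: arrow(tree(bool), tree(float)) ≐ E.
Bind E := arrow(tree(bool), tree(float)); substituting into the remaining equation gives: arrow(float, T3) ≐ arrow(bool, tree(tree(arrow(tree(bool), tree(float))))).
Decompose arrow/2: float ≐ bool,  T3 ≐ tree(tree(arrow(tree(bool), tree(float)))).
Clash: constants float and bool differ; no unifier exists.

FAIL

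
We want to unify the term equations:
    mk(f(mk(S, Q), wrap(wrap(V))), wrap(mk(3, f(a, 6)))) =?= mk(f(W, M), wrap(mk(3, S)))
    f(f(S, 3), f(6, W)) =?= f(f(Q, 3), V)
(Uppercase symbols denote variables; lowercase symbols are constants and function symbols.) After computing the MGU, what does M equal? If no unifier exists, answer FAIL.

wrap(wrap(f(6, mk(f(a, 6), f(a, 6)))))

Decompose mk/2: f(mk(S, Q), wrap(wrap(V))) =?= f(W, M),  wrap(mk(3, f(a, 6))) =?= wrap(mk(3, S)).
Decompose f/2: mk(S, Q) =?= W,  wrap(wrap(V)) =?= M.
Bind W := mk(S, Q); substituting into the one remaining equation that mentions W gives: f(f(S, 3), f(6, mk(S, Q))) =?= f(f(Q, 3), V).
Bind M := wrap(wrap(V)); no other remaining equation mentions M.
Decompose wrap/1: mk(3, f(a, 6)) =?= mk(3, S).
Decompose mk/2: 3 =?= 3,  f(a, 6) =?= S.
Delete trivial equation 3 =?= 3.
Bind S := f(a, 6); substituting into the remaining equation gives: f(f(f(a, 6), 3), f(6, mk(f(a, 6), Q))) =?= f(f(Q, 3), V). Substituting into the earlier binding gives W := mk(f(a, 6), Q).
Decompose f/2: f(f(a, 6), 3) =?= f(Q, 3),  f(6, mk(f(a, 6), Q)) =?= V.
Decompose f/2: f(a, 6) =?= Q,  3 =?= 3.
Bind Q := f(a, 6); substituting into the one remaining equation that mentions Q gives: f(6, mk(f(a, 6), f(a, 6))) =?= V. Substituting into the earlier binding gives W := mk(f(a, 6), f(a, 6)).
Delete trivial equation 3 =?= 3.
Bind V := f(6, mk(f(a, 6), f(a, 6))). Substituting into the earlier binding gives M := wrap(wrap(f(6, mk(f(a, 6), f(a, 6))))).
MGU = { W ↦ mk(f(a, 6), f(a, 6)), M ↦ wrap(wrap(f(6, mk(f(a, 6), f(a, 6))))), S ↦ f(a, 6), Q ↦ f(a, 6), V ↦ f(6, mk(f(a, 6), f(a, 6))) }, so M ↦ wrap(wrap(f(6, mk(f(a, 6), f(a, 6))))).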